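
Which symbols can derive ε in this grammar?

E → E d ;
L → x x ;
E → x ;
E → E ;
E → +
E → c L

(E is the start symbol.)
There are no ε-productions, so no non-terminal can derive ε.
No non-terminals are nullable.

Answer: None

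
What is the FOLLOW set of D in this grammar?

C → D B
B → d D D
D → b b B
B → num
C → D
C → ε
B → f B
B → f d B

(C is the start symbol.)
In C → D B: D is followed by B, add FIRST(B) \ {ε} = { 'd', 'f', 'num' }
In B → d D D: D is followed by D, add FIRST(D) \ {ε} = { 'b' }
In B → d D D: D is at the end, add FOLLOW(B)
In C → D: D is at the end, add FOLLOW(C)

The FOLLOW sets referred to above (computed the same way, to a fixed point):
  FOLLOW(B) = { $, 'b', 'd', 'f', 'num' }
  FOLLOW(C) = { $ }

Taking the union: FOLLOW(D) = { $, 'b', 'd', 'f', 'num' }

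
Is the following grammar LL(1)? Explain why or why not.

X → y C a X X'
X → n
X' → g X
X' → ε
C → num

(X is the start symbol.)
No. Predict set conflict for X': { 'g' }

A grammar is LL(1) if for each non-terminal N with multiple productions, the predict sets of those productions are pairwise disjoint, where PREDICT(N → α) = (FIRST(α) \ {ε}) ∪ (FOLLOW(N) if α ⇒* ε).

Relevant sets:
  FOLLOW(X') = { $, 'g' }

For X:
  PREDICT(X → y C a X X') = { 'y' }
  PREDICT(X → n) = { 'n' }
For X':
  PREDICT(X' → g X) = { 'g' }
  PREDICT(X' → ε) = { $, 'g' }
C has a single production, so nothing to check there.

Conflict found: Predict set conflict for X': { 'g' }
The grammar is NOT LL(1).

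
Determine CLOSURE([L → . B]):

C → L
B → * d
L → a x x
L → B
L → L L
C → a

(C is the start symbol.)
To compute CLOSURE, for each item [A → α.Bβ] where B is a non-terminal, add [B → .γ] for all productions B → γ; repeat for the newly added items until nothing changes.

Start with: [L → . B]
  [L → . B] has the dot before B: add [B → . * d]
No further items can be added.

CLOSURE = { [B → . * d], [L → . B] }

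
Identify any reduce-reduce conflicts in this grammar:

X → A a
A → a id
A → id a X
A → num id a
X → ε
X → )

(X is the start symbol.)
Augment with X' → X and build the canonical LR(0) collection (I0 = CLOSURE({[X' → . X]}), then GOTO on every symbol after a dot until no new states appear). It has 13 states:
  I0: { [A → . a id], [A → . id a X], [A → . num id a], [X → . )], [X → . A a], [X → .], [X' → . X] }  — shift, reduce
  I1: { [X → ) .] }  — reduce
  I2: { [X → A . a] }  — shift
  I3: { [X' → X .] }  — accept
  I4: { [A → a . id] }  — shift
  I5: { [A → id . a X] }  — shift
  I6: { [A → num . id a] }  — shift
  I7: { [A → num id . a] }  — shift
  I8: { [A → num id a .] }  — reduce
  I9: { [A → . a id], [A → . id a X], [A → . num id a], [A → id a . X], [X → . )], [X → . A a], [X → .] }  — shift, reduce
  I10: { [A → id a X .] }  — reduce
  I11: { [A → a id .] }  — reduce
  I12: { [X → A a .] }  — reduce

No state contains more than one complete item.

Answer: No reduce-reduce conflicts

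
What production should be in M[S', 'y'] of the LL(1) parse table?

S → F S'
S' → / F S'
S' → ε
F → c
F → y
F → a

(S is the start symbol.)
Empty (error entry)

To find M[S', 'y'], we find productions for S' where 'y' is in the predict set (PREDICT(N → α) = (FIRST(α) \ {ε}) ∪ (FOLLOW(N) if α ⇒* ε)).

Relevant sets:
  FOLLOW(S') = { $ }

S' → / F S': PREDICT = { '/' }
S' → ε: PREDICT = { $ }

M[S', 'y'] is empty (no production applies)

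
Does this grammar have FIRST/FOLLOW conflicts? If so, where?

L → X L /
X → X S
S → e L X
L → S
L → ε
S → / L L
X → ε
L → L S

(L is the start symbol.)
A FIRST/FOLLOW conflict occurs when a non-terminal N has a nullable alternative N → β (β ⇒* ε) and another alternative N → α with FIRST(α) ∩ FOLLOW(N) ≠ ∅: on such a lookahead the parser cannot decide between expanding α and letting N vanish via β.

Nullable non-terminals: L, X.
FIRST sets used below: FIRST(X) = { '/', 'e', ε }, FIRST(L) = { '/', 'e', ε }, FIRST(S) = { '/', 'e' }

L: nullable alternative(s) L → ε; FOLLOW(L) = { $, '/', 'e' }
  L → X L /: FIRST \ {ε} = { '/', 'e' } — overlaps FOLLOW(L) on { '/', 'e' }: CONFLICT
  L → S: FIRST \ {ε} = { '/', 'e' } — overlaps FOLLOW(L) on { '/', 'e' }: CONFLICT
  L → ε: FIRST \ {ε} = { } — this is the only nullable alternative, skip
  L → L S: FIRST \ {ε} = { '/', 'e' } — overlaps FOLLOW(L) on { '/', 'e' }: CONFLICT

X: nullable alternative(s) X → ε; FOLLOW(X) = { $, '/', 'e' }
  X → X S: FIRST \ {ε} = { '/', 'e' } — overlaps FOLLOW(X) on { '/', 'e' }: CONFLICT
  X → ε: FIRST \ {ε} = { } — this is the only nullable alternative, skip

S has no nullable alternative, so no FIRST/FOLLOW check is needed there.

So the grammar has 4 FIRST/FOLLOW conflicts (marked CONFLICT above).

Answer: Yes. L → X L '/' with FOLLOW(L) on { '/', 'e' }; L → S with FOLLOW(L) on { '/', 'e' }; L → L S with FOLLOW(L) on { '/', 'e' }; X → X S with FOLLOW(X) on { '/', 'e' }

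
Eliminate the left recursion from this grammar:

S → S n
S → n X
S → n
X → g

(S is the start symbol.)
S → n X S'
S → n S'
S' → n S'
S' → ε
X → g

S is directly left-recursive. The standard transformation for
  A → A α₁ | ... | A α_m | β₁ | ... | β_n
is
  A  → β₁ A' | ... | β_n A'
  A' → α₁ A' | ... | α_m A' | ε

S → n X becomes S → n X S'
S → n becomes S → n S'
S → S n becomes S' → n S'
Add S' → ε

Productions for other non-terminals are unchanged:
  X → g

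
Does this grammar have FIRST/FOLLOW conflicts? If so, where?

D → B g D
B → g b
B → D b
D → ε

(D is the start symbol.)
Yes. D → B g D with FOLLOW(D) on { 'b' }

A FIRST/FOLLOW conflict occurs when a non-terminal N has a nullable alternative N → β (β ⇒* ε) and another alternative N → α with FIRST(α) ∩ FOLLOW(N) ≠ ∅: on such a lookahead the parser cannot decide between expanding α and letting N vanish via β.

Nullable non-terminals: D.
FIRST sets used below: FIRST(B) = { 'b', 'g' }

D: nullable alternative(s) D → ε; FOLLOW(D) = { $, 'b' }
  D → B g D: FIRST \ {ε} = { 'b', 'g' } — overlaps FOLLOW(D) on { 'b' }: CONFLICT
  D → ε: FIRST \ {ε} = { } — this is the only nullable alternative, skip

B has no nullable alternative, so no FIRST/FOLLOW check is needed there.

So the grammar has 1 FIRST/FOLLOW conflict (marked CONFLICT above).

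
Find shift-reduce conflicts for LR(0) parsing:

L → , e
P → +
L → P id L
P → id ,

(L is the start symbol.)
No shift-reduce conflicts

Augment with L' → L and build the canonical LR(0) collection (I0 = CLOSURE({[L' → . L]}), then GOTO on every symbol after a dot until no new states appear). It has 10 states:
  I0: { [L → . , e], [L → . P id L], [L' → . L], [P → . +], [P → . id ,] }  — shift
  I1: { [P → + .] }  — reduce
  I2: { [L → , . e] }  — shift
  I3: { [L' → L .] }  — accept
  I4: { [L → P . id L] }  — shift
  I5: { [P → id . ,] }  — shift
  I6: { [P → id , .] }  — reduce
  I7: { [L → . , e], [L → . P id L], [L → P id . L], [P → . +], [P → . id ,] }  — shift
  I8: { [L → P id L .] }  — reduce
  I9: { [L → , e .] }  — reduce

No state contains both a complete item and a shift item.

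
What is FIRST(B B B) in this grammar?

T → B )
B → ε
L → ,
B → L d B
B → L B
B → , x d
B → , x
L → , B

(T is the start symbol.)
FIRST sets of the non-terminals involved (from the grammar, by fixed-point iteration):
  FIRST(B) = { ',', ε }

To compute FIRST(B B B), process the symbols left to right:
Symbol B is a non-terminal. Add FIRST(B) \ {ε} = { ',' }
B is nullable (ε ∈ FIRST(B)), continue to the next symbol.
Symbol B is a non-terminal. Add FIRST(B) \ {ε} = { ',' }
B is nullable (ε ∈ FIRST(B)), continue to the next symbol.
Symbol B is a non-terminal. Add FIRST(B) \ {ε} = { ',' }
B is nullable (ε ∈ FIRST(B)), continue to the next symbol.
All symbols are nullable, so ε is in the result.
FIRST(B B B) = { ',', ε }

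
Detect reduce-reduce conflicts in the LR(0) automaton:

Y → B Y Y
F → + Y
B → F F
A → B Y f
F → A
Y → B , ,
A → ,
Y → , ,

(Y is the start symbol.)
A reduce-reduce conflict occurs when an LR(0) state has two complete items [A → α .] and [B → β .] — both call for a reduction, and with no lookahead the parser cannot choose between them.

Augment with Y' → Y and build the canonical LR(0) collection (I0 = CLOSURE({[Y' → . Y]}), then GOTO on every symbol after a dot until no new states appear). It has 18 states:
  I0: { [A → . ,], [A → . B Y f], [B → . F F], [F → . + Y], [F → . A], [Y → . , ,], [Y → . B , ,], [Y → . B Y Y], [Y' → . Y] }  — shift
  I1: { [A → . ,], [A → . B Y f], [B → . F F], [F → + . Y], [F → . + Y], [F → . A], [Y → . , ,], [Y → . B , ,], [Y → . B Y Y] }  — shift
  I2: { [A → , .], [Y → , . ,] }  — shift, reduce
  I3: { [F → A .] }  — reduce
  I4: { [A → . ,], [A → . B Y f], [A → B . Y f], [B → . F F], [F → . + Y], [F → . A], [Y → . , ,], [Y → . B , ,], [Y → . B Y Y], [Y → B . , ,], [Y → B . Y Y] }  — shift
  I5: { [A → . ,], [A → . B Y f], [B → . F F], [B → F . F], [F → . + Y], [F → . A] }  — shift
  I6: { [Y' → Y .] }  — accept
  I7: { [A → , .] }  — reduce
  I8: { [A → . ,], [A → . B Y f], [A → B . Y f], [B → . F F], [F → . + Y], [F → . A], [Y → . , ,], [Y → . B , ,], [Y → . B Y Y] }  — shift
  I9: { [A → . ,], [A → . B Y f], [B → . F F], [B → F . F], [B → F F .], [F → . + Y], [F → . A] }  — shift, reduce
  I10: { [A → B Y . f] }  — shift
  I11: { [A → B Y f .] }  — reduce
  I12: { [A → , .], [Y → , . ,], [Y → B , . ,] }  — shift, reduce
  I13: { [A → . ,], [A → . B Y f], [A → B Y . f], [B → . F F], [F → . + Y], [F → . A], [Y → . , ,], [Y → . B , ,], [Y → . B Y Y], [Y → B Y . Y] }  — shift
  I14: { [Y → B Y Y .] }  — reduce
  I15: { [Y → , , .], [Y → B , , .] }  — 2 reduces
  I16: { [Y → , , .] }  — reduce
  I17: { [F → + Y .] }  — reduce

I15 contains complete items [Y → , , .], [Y → B , , .] — reduce-reduce conflict.

Answer: Yes — I15: [Y → , , .] vs [Y → B , , .]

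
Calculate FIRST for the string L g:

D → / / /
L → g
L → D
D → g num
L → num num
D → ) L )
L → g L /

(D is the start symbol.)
{ ')', '/', 'g', 'num' }

FIRST sets of the non-terminals involved (from the grammar, by fixed-point iteration):
  FIRST(L) = { ')', '/', 'g', 'num' }

To compute FIRST(L g), process the symbols left to right:
Symbol L is a non-terminal. Add FIRST(L) \ {ε} = { ')', '/', 'g', 'num' }
L is not nullable (ε ∉ FIRST(L)), so stop here.
FIRST(L g) = { ')', '/', 'g', 'num' }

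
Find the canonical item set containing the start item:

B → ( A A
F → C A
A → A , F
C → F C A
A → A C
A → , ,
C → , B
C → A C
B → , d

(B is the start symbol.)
{ [B → . ( A A], [B → . , d], [B' → . B] }

First, augment the grammar with B' → B
I₀ = CLOSURE({ [B' → . B] }):
  [B' → . B] has the dot before B: add [B → . ( A A], [B → . , d]
No further items can be added.

I₀ = { [B → . ( A A], [B → . , d], [B' → . B] }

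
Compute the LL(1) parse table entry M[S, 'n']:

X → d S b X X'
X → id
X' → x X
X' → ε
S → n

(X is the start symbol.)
S → n

To find M[S, 'n'], we find productions for S where 'n' is in the predict set (PREDICT(N → α) = (FIRST(α) \ {ε}) ∪ (FOLLOW(N) if α ⇒* ε)).

S → n: PREDICT = { 'n' }
  'n' is in predict set, so this production goes in M[S, 'n']

M[S, 'n'] = S → n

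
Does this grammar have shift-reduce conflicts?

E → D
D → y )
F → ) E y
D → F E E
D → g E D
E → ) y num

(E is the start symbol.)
No shift-reduce conflicts

Augment with E' → E and build the canonical LR(0) collection (I0 = CLOSURE({[E' → . E]}), then GOTO on every symbol after a dot until no new states appear). It has 17 states:
  I0: { [D → . F E E], [D → . g E D], [D → . y )], [E → . ) y num], [E → . D], [E' → . E], [F → . ) E y] }  — shift
  I1: { [D → . F E E], [D → . g E D], [D → . y )], [E → ) . y num], [E → . ) y num], [E → . D], [F → ) . E y], [F → . ) E y] }  — shift
  I2: { [E → D .] }  — reduce
  I3: { [E' → E .] }  — accept
  I4: { [D → . F E E], [D → . g E D], [D → . y )], [D → F . E E], [E → . ) y num], [E → . D], [F → . ) E y] }  — shift
  I5: { [D → . F E E], [D → . g E D], [D → . y )], [D → g . E D], [E → . ) y num], [E → . D], [F → . ) E y] }  — shift
  I6: { [D → y . )] }  — shift
  I7: { [D → y ) .] }  — reduce
  I8: { [D → . F E E], [D → . g E D], [D → . y )], [D → g E . D], [F → . ) E y] }  — shift
  I9: { [D → . F E E], [D → . g E D], [D → . y )], [E → . ) y num], [E → . D], [F → ) . E y], [F → . ) E y] }  — shift
  I10: { [D → g E D .] }  — reduce
  I11: { [F → ) E . y] }  — shift
  I12: { [F → ) E y .] }  — reduce
  I13: { [D → . F E E], [D → . g E D], [D → . y )], [D → F E . E], [E → . ) y num], [E → . D], [F → . ) E y] }  — shift
  I14: { [D → F E E .] }  — reduce
  I15: { [D → y . )], [E → ) y . num] }  — shift
  I16: { [E → ) y num .] }  — reduce

No state contains both a complete item and a shift item.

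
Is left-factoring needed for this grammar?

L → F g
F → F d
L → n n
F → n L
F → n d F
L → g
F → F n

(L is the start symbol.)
Left-factoring is needed when two productions for the same non-terminal
share a common prefix on the right-hand side.

Productions for L:
  L → F g
  L → n n
  L → g
Productions for F:
  F → F d
  F → n L
  F → n d F
  F → F n

Found common prefix 'F' in productions for F
Found common prefix 'n' in productions for F

Answer: Yes, F has productions with common prefix 'F'; F has productions with common prefix 'n'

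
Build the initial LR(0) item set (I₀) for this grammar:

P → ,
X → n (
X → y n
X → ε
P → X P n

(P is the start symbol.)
First, augment the grammar with P' → P
I₀ = CLOSURE({ [P' → . P] }):
  [P' → . P] has the dot before P: add [P → . ,], [P → . X P n]
  [P → . X P n] has the dot before X: add [X → . n (], [X → . y n], [X → .]
No further items can be added.

I₀ = { [P → . ,], [P → . X P n], [P' → . P], [X → . n (], [X → . y n], [X → .] }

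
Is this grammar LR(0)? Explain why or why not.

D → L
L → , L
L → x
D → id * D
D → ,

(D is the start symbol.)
No. Shift-reduce conflict between [D → , .] and [L → . , L]

A grammar is LR(0) if no state in the canonical LR(0) collection has:
  - both a shift item (dot before a terminal) and a complete item (shift-reduce conflict), or
  - two or more complete items (reduce-reduce conflict; the accept item [D' → D .] counts as a complete item here).

Augment with D' → D and build the canonical LR(0) collection (I0 = CLOSURE({[D' → . D]}), then GOTO on every symbol after a dot until no new states appear). It has 10 states:
  I0: { [D → . ,], [D → . L], [D → . id * D], [D' → . D], [L → . , L], [L → . x] }  — shift
  I1: { [D → , .], [L → , . L], [L → . , L], [L → . x] }  — shift, reduce
  I2: { [D' → D .] }  — accept
  I3: { [D → L .] }  — reduce
  I4: { [D → id . * D] }  — shift
  I5: { [L → x .] }  — reduce
  I6: { [D → . ,], [D → . L], [D → . id * D], [D → id * . D], [L → . , L], [L → . x] }  — shift
  I7: { [D → id * D .] }  — reduce
  I8: { [L → , . L], [L → . , L], [L → . x] }  — shift
  I9: { [L → , L .] }  — reduce

Conflict in state I1:
  Shift-reduce conflict between [D → , .] and [L → . , L]
So the grammar is NOT LR(0).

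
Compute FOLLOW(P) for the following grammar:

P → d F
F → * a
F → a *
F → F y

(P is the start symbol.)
{ $ }

To compute FOLLOW(P), find every occurrence of P on a right-hand side N → α P β: add FIRST(β) \ {ε}, and if β is empty or nullable also add FOLLOW(N). Iterate to a fixed point.

P is the start symbol, so $ ∈ FOLLOW(P).
P does not occur on any right-hand side.

Taking the union: FOLLOW(P) = { $ }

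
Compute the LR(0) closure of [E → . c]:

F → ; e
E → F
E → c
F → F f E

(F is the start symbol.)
{ [E → . c] }

Start with: [E → . c]
The dot precedes the terminal c, so nothing is added.

CLOSURE = { [E → . c] }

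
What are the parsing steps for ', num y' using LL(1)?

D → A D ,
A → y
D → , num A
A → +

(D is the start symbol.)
LL(1) parsing maintains a stack (initially the start symbol over $) and the input. At each step: if the stack top is a terminal, match it against the current input token; if it is a non-terminal N, replace it with the RHS of M[N, lookahead] (the unique production whose predict set contains the lookahead).

Stack is shown with the top on the left.

Stack      Input      Action
----------------------------
D $        , num y $  output D → , num A
, num A $  , num y $  match ','
num A $    num y $    match 'num'
A $        y $        output A → y
y $        y $        match 'y'
$          $          accept

The string is accepted.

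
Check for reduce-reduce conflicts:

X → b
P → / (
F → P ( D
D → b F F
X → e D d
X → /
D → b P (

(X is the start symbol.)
A reduce-reduce conflict occurs when an LR(0) state has two complete items [A → α .] and [B → β .] — both call for a reduction, and with no lookahead the parser cannot choose between them.

Augment with X' → X and build the canonical LR(0) collection (I0 = CLOSURE({[X' → . X]}), then GOTO on every symbol after a dot until no new states appear). It has 17 states:
  I0: { [X → . /], [X → . b], [X → . e D d], [X' → . X] }  — shift
  I1: { [X → / .] }  — reduce
  I2: { [X' → X .] }  — accept
  I3: { [X → b .] }  — reduce
  I4: { [D → . b F F], [D → . b P (], [X → e . D d] }  — shift
  I5: { [X → e D . d] }  — shift
  I6: { [D → b . F F], [D → b . P (], [F → . P ( D], [P → . / (] }  — shift
  I7: { [P → / . (] }  — shift
  I8: { [D → b F . F], [F → . P ( D], [P → . / (] }  — shift
  I9: { [D → b P . (], [F → P . ( D] }  — shift
  I10: { [D → . b F F], [D → . b P (], [D → b P ( .], [F → P ( . D] }  — shift, reduce
  I11: { [F → P ( D .] }  — reduce
  I12: { [D → b F F .] }  — reduce
  I13: { [F → P . ( D] }  — shift
  I14: { [D → . b F F], [D → . b P (], [F → P ( . D] }  — shift
  I15: { [P → / ( .] }  — reduce
  I16: { [X → e D d .] }  — reduce

No state contains more than one complete item.

Answer: No reduce-reduce conflicts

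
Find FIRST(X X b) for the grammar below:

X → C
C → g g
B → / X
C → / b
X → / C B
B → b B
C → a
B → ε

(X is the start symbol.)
{ '/', 'a', 'g' }

FIRST sets of the non-terminals involved (from the grammar, by fixed-point iteration):
  FIRST(X) = { '/', 'a', 'g' }

To compute FIRST(X X b), process the symbols left to right:
Symbol X is a non-terminal. Add FIRST(X) \ {ε} = { '/', 'a', 'g' }
X is not nullable (ε ∉ FIRST(X)), so stop here.
FIRST(X X b) = { '/', 'a', 'g' }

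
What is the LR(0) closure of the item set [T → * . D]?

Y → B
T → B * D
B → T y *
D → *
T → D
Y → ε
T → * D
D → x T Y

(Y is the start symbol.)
{ [D → . *], [D → . x T Y], [T → * . D] }

To compute CLOSURE, for each item [A → α.Bβ] where B is a non-terminal, add [B → .γ] for all productions B → γ; repeat for the newly added items until nothing changes.

Start with: [T → * . D]
  [T → * . D] has the dot before D: add [D → . *], [D → . x T Y]
No further items can be added.

CLOSURE = { [D → . *], [D → . x T Y], [T → * . D] }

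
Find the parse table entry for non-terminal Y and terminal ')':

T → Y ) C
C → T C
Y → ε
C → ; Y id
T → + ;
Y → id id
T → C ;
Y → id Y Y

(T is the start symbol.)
To find M[Y, ')'], we find productions for Y where ')' is in the predict set (PREDICT(N → α) = (FIRST(α) \ {ε}) ∪ (FOLLOW(N) if α ⇒* ε)).

Relevant sets:
  FOLLOW(Y) = { ')', 'id' }

Y → ε: PREDICT = { ')', 'id' }
  ')' is in predict set, so this production goes in M[Y, ')']
Y → id id: PREDICT = { 'id' }
Y → id Y Y: PREDICT = { 'id' }

M[Y, ')'] = Y → ε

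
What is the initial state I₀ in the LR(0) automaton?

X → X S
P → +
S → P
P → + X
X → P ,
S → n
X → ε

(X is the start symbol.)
First, augment the grammar with X' → X
I₀ = CLOSURE({ [X' → . X] }):
  [X' → . X] has the dot before X: add [X → . X S], [X → . P ,], [X → .]
  [X → . P ,] has the dot before P: add [P → . +], [P → . + X]
No further items can be added.

I₀ = { [P → . + X], [P → . +], [X → . P ,], [X → . X S], [X → .], [X' → . X] }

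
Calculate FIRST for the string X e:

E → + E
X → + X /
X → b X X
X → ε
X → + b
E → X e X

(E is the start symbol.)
FIRST sets of the non-terminals involved (from the grammar, by fixed-point iteration):
  FIRST(X) = { '+', 'b', ε }

To compute FIRST(X e), process the symbols left to right:
Symbol X is a non-terminal. Add FIRST(X) \ {ε} = { '+', 'b' }
X is nullable (ε ∈ FIRST(X)), continue to the next symbol.
Symbol e is a terminal. Add 'e' and stop.
FIRST(X e) = { '+', 'b', 'e' }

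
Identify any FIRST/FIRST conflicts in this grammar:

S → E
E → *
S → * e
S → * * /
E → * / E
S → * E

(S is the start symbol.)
A FIRST/FIRST conflict occurs when two productions N → α and N → β for the same non-terminal have FIRST(α) ∩ FIRST(β) ≠ ∅ (with ε ∈ FIRST of a nullable right-hand side, so two nullable alternatives also conflict).

FIRST sets of the non-terminals at (or reachable through a nullable prefix from) the front of some alternative:
  FIRST(E) = { '*' }

Productions for S:
  S → E: FIRST = { '*' }
  S → * e: FIRST = { '*' }
  S → * * /: FIRST = { '*' }
  S → * E: FIRST = { '*' }
Productions for E:
  E → *: FIRST = { '*' }
  E → * / E: FIRST = { '*' }

Conflict for S: S → E and S → * e
  Overlap: { '*' }
Conflict for S: S → E and S → * * /
  Overlap: { '*' }
Conflict for S: S → E and S → * E
  Overlap: { '*' }
Conflict for S: S → * e and S → * * /
  Overlap: { '*' }
Conflict for S: S → * e and S → * E
  Overlap: { '*' }
Conflict for S: S → * * / and S → * E
  Overlap: { '*' }
Conflict for E: E → * and E → * / E
  Overlap: { '*' }

Answer: Yes. S → E / S → '*' e on { '*' }; S → E / S → '*' '*' '/' on { '*' }; S → E / S → '*' E on { '*' }; S → '*' e / S → '*' '*' '/' on { '*' }; S → '*' e / S → '*' E on { '*' }; S → '*' '*' '/' / S → '*' E on { '*' }; E → '*' / E → '*' '/' E on { '*' }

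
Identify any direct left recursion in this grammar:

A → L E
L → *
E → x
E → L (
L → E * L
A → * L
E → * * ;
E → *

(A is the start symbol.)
Direct left recursion occurs when N → N α for some non-terminal N (the right-hand side begins with the left-hand side itself).

A → L E: starts with L
L → *: starts with '*'
E → x: starts with x
E → L (: starts with L
L → E * L: starts with E
A → * L: starts with '*'
E → * * ;: starts with '*'
E → *: starts with '*'

No direct left recursion found.

Answer: No direct left recursion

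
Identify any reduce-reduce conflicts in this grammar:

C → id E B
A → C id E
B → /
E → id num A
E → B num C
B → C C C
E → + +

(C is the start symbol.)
Augment with C' → C and build the canonical LR(0) collection (I0 = CLOSURE({[C' → . C]}), then GOTO on every symbol after a dot until no new states appear). It has 20 states:
  I0: { [C → . id E B], [C' → . C] }  — shift
  I1: { [C' → C .] }  — accept
  I2: { [B → . /], [B → . C C C], [C → . id E B], [C → id . E B], [E → . + +], [E → . B num C], [E → . id num A] }  — shift
  I3: { [E → + . +] }  — shift
  I4: { [B → / .] }  — reduce
  I5: { [E → B . num C] }  — shift
  I6: { [B → C . C C], [C → . id E B] }  — shift
  I7: { [B → . /], [B → . C C C], [C → . id E B], [C → id E . B] }  — shift
  I8: { [B → . /], [B → . C C C], [C → . id E B], [C → id . E B], [E → . + +], [E → . B num C], [E → . id num A], [E → id . num A] }  — shift
  I9: { [A → . C id E], [C → . id E B], [E → id num . A] }  — shift
  I10: { [E → id num A .] }  — reduce
  I11: { [A → C . id E] }  — shift
  I12: { [A → C id . E], [B → . /], [B → . C C C], [C → . id E B], [E → . + +], [E → . B num C], [E → . id num A] }  — shift
  I13: { [A → C id E .] }  — reduce
  I14: { [C → id E B .] }  — reduce
  I15: { [B → C C . C], [C → . id E B] }  — shift
  I16: { [B → C C C .] }  — reduce
  I17: { [C → . id E B], [E → B num . C] }  — shift
  I18: { [E → B num C .] }  — reduce
  I19: { [E → + + .] }  — reduce

No state contains more than one complete item.

Answer: No reduce-reduce conflicts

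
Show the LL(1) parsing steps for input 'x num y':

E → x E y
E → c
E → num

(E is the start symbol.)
Stack is shown with the top on the left.

Stack    Input      Action
--------------------------
E $      x num y $  output E → x E y
x E y $  x num y $  match 'x'
E y $    num y $    output E → num
num y $  num y $    match 'num'
y $      y $        match 'y'
$        $          accept

The string is accepted.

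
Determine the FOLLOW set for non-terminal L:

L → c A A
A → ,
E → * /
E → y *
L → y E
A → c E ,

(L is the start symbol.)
To compute FOLLOW(L), find every occurrence of L on a right-hand side N → α L β: add FIRST(β) \ {ε}, and if β is empty or nullable also add FOLLOW(N). Iterate to a fixed point.

L is the start symbol, so $ ∈ FOLLOW(L).
L does not occur on any right-hand side.

Taking the union: FOLLOW(L) = { $ }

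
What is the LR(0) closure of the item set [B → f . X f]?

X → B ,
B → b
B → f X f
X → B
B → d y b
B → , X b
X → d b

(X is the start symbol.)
{ [B → . , X b], [B → . b], [B → . d y b], [B → . f X f], [B → f . X f], [X → . B ,], [X → . B], [X → . d b] }

To compute CLOSURE, for each item [A → α.Bβ] where B is a non-terminal, add [B → .γ] for all productions B → γ; repeat for the newly added items until nothing changes.

Start with: [B → f . X f]
  [B → f . X f] has the dot before X: add [X → . B ,], [X → . B], [X → . d b]
  [X → . B ,] has the dot before B: add [B → . b], [B → . f X f], [B → . d y b], [B → . , X b]
No further items can be added.

CLOSURE = { [B → . , X b], [B → . b], [B → . d y b], [B → . f X f], [B → f . X f], [X → . B ,], [X → . B], [X → . d b] }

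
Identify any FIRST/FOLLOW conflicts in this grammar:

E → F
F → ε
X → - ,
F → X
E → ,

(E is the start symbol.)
No FIRST/FOLLOW conflicts.

A FIRST/FOLLOW conflict occurs when a non-terminal N has a nullable alternative N → β (β ⇒* ε) and another alternative N → α with FIRST(α) ∩ FOLLOW(N) ≠ ∅: on such a lookahead the parser cannot decide between expanding α and letting N vanish via β.

Nullable non-terminals: E, F.
FIRST sets used below: FIRST(F) = { '-', ε }, FIRST(X) = { '-' }

E: nullable alternative(s) E → F; FOLLOW(E) = { $ }
  E → F: FIRST \ {ε} = { '-' } — this is the only nullable alternative, skip
  E → ,: FIRST \ {ε} = { ',' } — disjoint from FOLLOW(E)

F: nullable alternative(s) F → ε; FOLLOW(F) = { $ }
  F → ε: FIRST \ {ε} = { } — this is the only nullable alternative, skip
  F → X: FIRST \ {ε} = { '-' } — disjoint from FOLLOW(F)

X has no nullable alternative, so no FIRST/FOLLOW check is needed there.

No FIRST/FOLLOW conflicts found.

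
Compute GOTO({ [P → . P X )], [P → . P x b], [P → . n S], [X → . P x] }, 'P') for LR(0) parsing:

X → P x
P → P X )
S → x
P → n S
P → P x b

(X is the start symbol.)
{ [P → . P X )], [P → . P x b], [P → . n S], [P → P . X )], [P → P . x b], [X → . P x], [X → P . x] }

GOTO(I, 'P') = CLOSURE({ [A → αX.β] : [A → α.Xβ] ∈ I, X = 'P' })

Items with dot before 'P', with the dot advanced:
  [P → . P X )] → [P → P . X )]
  [P → . P x b] → [P → P . x b]
  [X → . P x] → [X → P . x]
Closure of the advanced items:
  [P → P . X )] has the dot before X: add [X → . P x]
  [X → . P x] has the dot before P: add [P → . P X )], [P → . n S], [P → . P x b]

GOTO = { [P → . P X )], [P → . P x b], [P → . n S], [P → P . X )], [P → P . x b], [X → . P x], [X → P . x] }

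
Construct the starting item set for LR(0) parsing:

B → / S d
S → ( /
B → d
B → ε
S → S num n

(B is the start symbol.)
First, augment the grammar with B' → B
I₀ = CLOSURE({ [B' → . B] }):
  [B' → . B] has the dot before B: add [B → . / S d], [B → . d], [B → .]
No further items can be added.

I₀ = { [B → . / S d], [B → . d], [B → .], [B' → . B] }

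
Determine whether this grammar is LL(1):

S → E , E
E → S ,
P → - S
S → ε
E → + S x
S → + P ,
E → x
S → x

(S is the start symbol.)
No. Predict set conflict for S: { ',', 'x' }

A grammar is LL(1) if for each non-terminal N with multiple productions, the predict sets of those productions are pairwise disjoint, where PREDICT(N → α) = (FIRST(α) \ {ε}) ∪ (FOLLOW(N) if α ⇒* ε).

Relevant sets:
  FIRST(E) = { '+', ',', 'x' }
  FIRST(S) = { '+', ',', 'x', ε }
  FOLLOW(S) = { $, ',', 'x' }

For S:
  PREDICT(S → E ',' E) = { '+', ',', 'x' }
  PREDICT(S → ε) = { $, ',', 'x' }
  PREDICT(S → '+' P ',') = { '+' }
  PREDICT(S → x) = { 'x' }
For E:
  PREDICT(E → S ',') = { '+', ',', 'x' }
  PREDICT(E → '+' S x) = { '+' }
  PREDICT(E → x) = { 'x' }
P has a single production, so nothing to check there.

Conflict found: Predict set conflict for S: { ',', 'x' }
The grammar is NOT LL(1).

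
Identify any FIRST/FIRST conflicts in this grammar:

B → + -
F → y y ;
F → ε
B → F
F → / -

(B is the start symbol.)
A FIRST/FIRST conflict occurs when two productions N → α and N → β for the same non-terminal have FIRST(α) ∩ FIRST(β) ≠ ∅ (with ε ∈ FIRST of a nullable right-hand side, so two nullable alternatives also conflict).

FIRST sets of the non-terminals at (or reachable through a nullable prefix from) the front of some alternative:
  FIRST(F) = { '/', 'y', ε }

Productions for B:
  B → + -: FIRST = { '+' }
  B → F: FIRST = { '/', 'y', ε }
Productions for F:
  F → y y ;: FIRST = { 'y' }
  F → ε: FIRST = { ε }
  F → / -: FIRST = { '/' }

All alternatives of each non-terminal have pairwise disjoint FIRST sets.

Answer: No FIRST/FIRST conflicts.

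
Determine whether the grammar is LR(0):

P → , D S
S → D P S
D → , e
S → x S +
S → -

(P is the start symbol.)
Augment with P' → P and build the canonical LR(0) collection (I0 = CLOSURE({[P' → . P]}), then GOTO on every symbol after a dot until no new states appear). It has 14 states:
  I0: { [P → . , D S], [P' → . P] }  — shift
  I1: { [D → . , e], [P → , . D S] }  — shift
  I2: { [P' → P .] }  — accept
  I3: { [D → , . e] }  — shift
  I4: { [D → . , e], [P → , D . S], [S → . -], [S → . D P S], [S → . x S +] }  — shift
  I5: { [S → - .] }  — reduce
  I6: { [P → . , D S], [S → D . P S] }  — shift
  I7: { [P → , D S .] }  — reduce
  I8: { [D → . , e], [S → . -], [S → . D P S], [S → . x S +], [S → x . S +] }  — shift
  I9: { [S → x S . +] }  — shift
  I10: { [S → x S + .] }  — reduce
  I11: { [D → . , e], [S → . -], [S → . D P S], [S → . x S +], [S → D P . S] }  — shift
  I12: { [S → D P S .] }  — reduce
  I13: { [D → , e .] }  — reduce

Every state is either a pure shift/goto state or contains exactly one complete item and nothing to shift — no conflicts. The grammar is LR(0).

Answer: Yes, the grammar is LR(0)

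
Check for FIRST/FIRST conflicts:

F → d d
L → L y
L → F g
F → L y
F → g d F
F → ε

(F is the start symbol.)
Yes. F → d d / F → L y on { 'd' }; F → L y / F → g d F on { 'g' }; L → L y / L → F g on { 'd', 'g' }

FIRST sets of the non-terminals at (or reachable through a nullable prefix from) the front of some alternative:
  FIRST(L) = { 'd', 'g' }
  FIRST(F) = { 'd', 'g', ε }

Productions for F:
  F → d d: FIRST = { 'd' }
  F → L y: FIRST = { 'd', 'g' }
  F → g d F: FIRST = { 'g' }
  F → ε: FIRST = { ε }
Productions for L:
  L → L y: FIRST = { 'd', 'g' }
  L → F g: FIRST = { 'd', 'g' }

Conflict for F: F → d d and F → L y
  Overlap: { 'd' }
Conflict for F: F → L y and F → g d F
  Overlap: { 'g' }
Conflict for L: L → L y and L → F g
  Overlap: { 'd', 'g' }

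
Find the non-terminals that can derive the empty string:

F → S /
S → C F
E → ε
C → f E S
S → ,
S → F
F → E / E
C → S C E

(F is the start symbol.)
{ 'E' }

ε-productions: E → ε
So E is immediately nullable.
No further non-terminal can be added: every production for the remaining non-terminals contains a terminal or a non-nullable non-terminal.
Nullable = { 'E' }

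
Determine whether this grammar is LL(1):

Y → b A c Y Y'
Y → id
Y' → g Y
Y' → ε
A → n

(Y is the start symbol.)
No. Predict set conflict for Y': { 'g' }

A grammar is LL(1) if for each non-terminal N with multiple productions, the predict sets of those productions are pairwise disjoint, where PREDICT(N → α) = (FIRST(α) \ {ε}) ∪ (FOLLOW(N) if α ⇒* ε).

Relevant sets:
  FOLLOW(Y') = { $, 'g' }

For Y:
  PREDICT(Y → b A c Y Y') = { 'b' }
  PREDICT(Y → id) = { 'id' }
For Y':
  PREDICT(Y' → g Y) = { 'g' }
  PREDICT(Y' → ε) = { $, 'g' }
A has a single production, so nothing to check there.

Conflict found: Predict set conflict for Y': { 'g' }
The grammar is NOT LL(1).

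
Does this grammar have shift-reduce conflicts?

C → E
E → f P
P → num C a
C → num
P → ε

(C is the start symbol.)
Yes — I3: [P → .] vs [P → . num C a]

Augment with C' → C and build the canonical LR(0) collection (I0 = CLOSURE({[C' → . C]}), then GOTO on every symbol after a dot until no new states appear). It has 9 states:
  I0: { [C → . E], [C → . num], [C' → . C], [E → . f P] }  — shift
  I1: { [C' → C .] }  — accept
  I2: { [C → E .] }  — reduce
  I3: { [E → f . P], [P → . num C a], [P → .] }  — shift, reduce
  I4: { [C → num .] }  — reduce
  I5: { [E → f P .] }  — reduce
  I6: { [C → . E], [C → . num], [E → . f P], [P → num . C a] }  — shift
  I7: { [P → num C . a] }  — shift
  I8: { [P → num C a .] }  — reduce

I3 contains reduce item [P → .] and shift item [P → . num C a] — shift-reduce conflict.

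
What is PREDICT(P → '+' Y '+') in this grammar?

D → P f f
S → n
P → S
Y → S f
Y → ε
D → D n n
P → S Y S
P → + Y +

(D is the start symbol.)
PREDICT(P → '+' Y '+') = (FIRST(RHS) \ {ε}) ∪ (FOLLOW(P) if ε ∈ FIRST(RHS), i.e. RHS ⇒* ε)
FIRST('+' Y '+') = { '+' }
ε ∉ FIRST('+' Y '+'), so FOLLOW(P) is not added.
PREDICT(P → '+' Y '+') = { '+' }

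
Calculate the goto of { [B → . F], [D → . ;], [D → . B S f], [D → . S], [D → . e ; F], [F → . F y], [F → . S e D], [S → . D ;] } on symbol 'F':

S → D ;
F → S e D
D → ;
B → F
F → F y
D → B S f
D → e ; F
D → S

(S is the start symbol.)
GOTO(I, 'F') = CLOSURE({ [A → αX.β] : [A → α.Xβ] ∈ I, X = 'F' })

Items with dot before 'F', with the dot advanced:
  [B → . F] → [B → F .]
  [F → . F y] → [F → F . y]
Closure adds nothing (no advanced item has the dot before a non-terminal).

GOTO = { [B → F .], [F → F . y] }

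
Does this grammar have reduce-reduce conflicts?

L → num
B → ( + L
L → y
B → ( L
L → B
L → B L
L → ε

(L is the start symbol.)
Yes — I2: [L → .] vs [L → B .]

A reduce-reduce conflict occurs when an LR(0) state has two complete items [A → α .] and [B → β .] — both call for a reduction, and with no lookahead the parser cannot choose between them.

Augment with L' → L and build the canonical LR(0) collection (I0 = CLOSURE({[L' → . L]}), then GOTO on every symbol after a dot until no new states appear). It has 10 states:
  I0: { [B → . ( + L], [B → . ( L], [L → . B L], [L → . B], [L → . num], [L → . y], [L → .], [L' → . L] }  — shift, reduce
  I1: { [B → ( . + L], [B → ( . L], [B → . ( + L], [B → . ( L], [L → . B L], [L → . B], [L → . num], [L → . y], [L → .] }  — shift, reduce
  I2: { [B → . ( + L], [B → . ( L], [L → . B L], [L → . B], [L → . num], [L → . y], [L → .], [L → B . L], [L → B .] }  — shift, 2 reduces
  I3: { [L' → L .] }  — accept
  I4: { [L → num .] }  — reduce
  I5: { [L → y .] }  — reduce
  I6: { [L → B L .] }  — reduce
  I7: { [B → ( + . L], [B → . ( + L], [B → . ( L], [L → . B L], [L → . B], [L → . num], [L → . y], [L → .] }  — shift, reduce
  I8: { [B → ( L .] }  — reduce
  I9: { [B → ( + L .] }  — reduce

I2 contains complete items [L → .], [L → B .] — reduce-reduce conflict.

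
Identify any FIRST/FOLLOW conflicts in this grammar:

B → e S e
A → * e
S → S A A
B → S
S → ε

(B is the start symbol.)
Nullable non-terminals: B, S.
FIRST sets used below: FIRST(S) = { '*', ε }, FIRST(A) = { '*' }

B: nullable alternative(s) B → S; FOLLOW(B) = { $ }
  B → e S e: FIRST \ {ε} = { 'e' } — disjoint from FOLLOW(B)
  B → S: FIRST \ {ε} = { '*' } — this is the only nullable alternative, skip

S: nullable alternative(s) S → ε; FOLLOW(S) = { $, '*', 'e' }
  S → S A A: FIRST \ {ε} = { '*' } — overlaps FOLLOW(S) on { '*' }: CONFLICT
  S → ε: FIRST \ {ε} = { } — this is the only nullable alternative, skip

A has no nullable alternative, so no FIRST/FOLLOW check is needed there.

So the grammar has 1 FIRST/FOLLOW conflict (marked CONFLICT above).

Answer: Yes. S → S A A with FOLLOW(S) on { '*' }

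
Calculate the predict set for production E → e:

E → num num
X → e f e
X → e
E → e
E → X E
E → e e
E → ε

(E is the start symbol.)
PREDICT(E → e) = (FIRST(RHS) \ {ε}) ∪ (FOLLOW(E) if ε ∈ FIRST(RHS), i.e. RHS ⇒* ε)
FIRST(e) = { 'e' }
ε ∉ FIRST(e), so FOLLOW(E) is not added.
PREDICT(E → e) = { 'e' }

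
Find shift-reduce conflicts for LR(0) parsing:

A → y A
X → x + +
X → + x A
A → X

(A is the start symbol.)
A shift-reduce conflict occurs when an LR(0) state has both:
  - a complete (reduce) item [A → α .] (dot at the end), and
  - a shift item [B → β . c γ] (dot before a terminal).

Augment with A' → A and build the canonical LR(0) collection (I0 = CLOSURE({[A' → . A]}), then GOTO on every symbol after a dot until no new states appear). It has 11 states:
  I0: { [A → . X], [A → . y A], [A' → . A], [X → . + x A], [X → . x + +] }  — shift
  I1: { [X → + . x A] }  — shift
  I2: { [A' → A .] }  — accept
  I3: { [A → X .] }  — reduce
  I4: { [X → x . + +] }  — shift
  I5: { [A → . X], [A → . y A], [A → y . A], [X → . + x A], [X → . x + +] }  — shift
  I6: { [A → y A .] }  — reduce
  I7: { [X → x + . +] }  — shift
  I8: { [X → x + + .] }  — reduce
  I9: { [A → . X], [A → . y A], [X → + x . A], [X → . + x A], [X → . x + +] }  — shift
  I10: { [X → + x A .] }  — reduce

No state contains both a complete item and a shift item.

Answer: No shift-reduce conflicts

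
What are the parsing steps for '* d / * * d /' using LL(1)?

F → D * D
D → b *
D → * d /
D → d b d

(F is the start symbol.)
Stack is shown with the top on the left.

Stack        Input            Action
------------------------------------
F $          * d / * * d / $  output F → D * D
D * D $      * d / * * d / $  output D → * d /
* d / * D $  * d / * * d / $  match '*'
d / * D $    d / * * d / $    match 'd'
/ * D $      / * * d / $      match '/'
* D $        * * d / $        match '*'
D $          * d / $          output D → * d /
* d / $      * d / $          match '*'
d / $        d / $            match 'd'
/ $          / $              match '/'
$            $                accept

The string is accepted.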